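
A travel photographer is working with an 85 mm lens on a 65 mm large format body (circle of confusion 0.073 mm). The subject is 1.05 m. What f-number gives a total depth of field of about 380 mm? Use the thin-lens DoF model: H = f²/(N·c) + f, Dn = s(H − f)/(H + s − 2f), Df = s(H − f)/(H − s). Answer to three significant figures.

Write h = H − f = f²/(N·c). The thin-lens limits are Dn = s·h/(h + (s−f)) and Df = s·h/(h − (s−f)), so DoF = Df − Dn = 2·s·(s−f)·h / (h² − (s−f)²).
That is a quadratic in h: DoF·h² − 2·s·(s−f)·h − DoF·(s−f)² = 0 ⇒ h = (s−f)·(s + √(s² + DoF²)) / DoF = 965 × (1050 + √(1050² + 380²)) / 380 = 965 × (1050 + 1116.65) / 380 ≈ 5502.1 mm.
Then N = f²/(c·h) = 85² / (0.073 × 5502.1) = 7225 / 401.66 ≈ 18.

f/18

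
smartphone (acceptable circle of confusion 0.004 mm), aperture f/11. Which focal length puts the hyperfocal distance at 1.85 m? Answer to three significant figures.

9.00 mm

From H = f²/(N·c) + f, with f ≪ H: f ≈ √(H·N·c) = √(1850 × 11 × 0.004) = √81.400 ≈ 9.022 mm.
Exact: f² + N·c·f − N·c·H = 0 ⇒ f = (−N·c + √((N·c)² + 4·N·c·H))/2 = (−0.044 + √325.60)/2 ≈ 9.0002 mm ≈ 9.00 mm.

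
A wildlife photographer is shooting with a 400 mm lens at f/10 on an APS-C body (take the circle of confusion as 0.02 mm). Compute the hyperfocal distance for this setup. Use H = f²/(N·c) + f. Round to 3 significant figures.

800 m

Hyperfocal distance H = f²/(N·c) + f = 400²/(10 × 0.02) + 400 = 160000/0.2 + 400 ≈ 800400.0 mm ≈ 800 m.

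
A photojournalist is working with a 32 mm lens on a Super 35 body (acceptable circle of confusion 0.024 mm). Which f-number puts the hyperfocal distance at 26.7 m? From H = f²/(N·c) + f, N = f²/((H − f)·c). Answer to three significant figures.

Rearrange H = f²/(N·c) + f for N: N = f² / ((H − f)·c).
N = 32² / ((26700 − 32) × 0.024) = 1024 / 640.0 ≈ 1.60.

f/1.60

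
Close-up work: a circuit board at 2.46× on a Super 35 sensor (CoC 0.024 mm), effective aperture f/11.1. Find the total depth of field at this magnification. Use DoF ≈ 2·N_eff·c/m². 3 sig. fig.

0.0880 mm

At magnification m, DoF ≈ 2·N_eff·c/m² = 2 × 11.1 × 0.024 / 2.46² = 0.5328 / 6.052 ≈ 0.088 mm.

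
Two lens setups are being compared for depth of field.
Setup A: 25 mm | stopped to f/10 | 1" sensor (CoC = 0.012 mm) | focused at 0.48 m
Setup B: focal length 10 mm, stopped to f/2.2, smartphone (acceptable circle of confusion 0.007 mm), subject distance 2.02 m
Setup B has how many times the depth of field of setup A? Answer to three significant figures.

16.4

Setup A: H = 25²/(10×0.012) + 25 ≈ 5233.3 mm; DoF = Df − Dn = 525.947 − 441.436 ≈ 84.511 mm.
Setup B: H = 10²/(2.2×0.007) + 10 ≈ 6503.5 mm; DoF = Df − Dn = 2925.6 − 1542.5 ≈ 1383.1 mm.
Ratio = 1383.1 / 84.511 ≈ 16.4.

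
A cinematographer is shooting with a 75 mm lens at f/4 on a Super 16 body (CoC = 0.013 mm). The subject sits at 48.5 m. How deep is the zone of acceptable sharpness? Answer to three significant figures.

54.3 m

Hyperfocal distance H = f²/(N·c) + f = 75²/(4 × 0.013) + 75 = 5625/0.052 + 75 ≈ 108248.1 mm ≈ 108.2 m.
Near limit Dn = s·(H − f)/(H + s − 2f) = 48500 × (108248.1 − 75) / (108248.1 + 48500 − 2 × 75) = 48500 × 108173.1 / 156598.1 ≈ 33502 mm.
Far limit Df = s·(H − f)/(H − s) = 48500 × (108248.1 − 75) / (108248.1 − 48500) = 48500 × 108173.1 / 59748.1 ≈ 87809 mm.
Depth of field = Df − Dn = 87809 − 33502 ≈ 54307 mm ≈ 54.3 m.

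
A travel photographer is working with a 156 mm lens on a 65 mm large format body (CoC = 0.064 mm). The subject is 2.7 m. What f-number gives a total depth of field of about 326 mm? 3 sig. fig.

Write h = H − f = f²/(N·c). The thin-lens limits are Dn = s·h/(h + (s−f)) and Df = s·h/(h − (s−f)), so DoF = Df − Dn = 2·s·(s−f)·h / (h² − (s−f)²).
That is a quadratic in h: DoF·h² − 2·s·(s−f)·h − DoF·(s−f)² = 0 ⇒ h = (s−f)·(s + √(s² + DoF²)) / DoF = 2544 × (2700 + √(2700² + 326²)) / 326 = 2544 × (2700 + 2719.61) / 326 ≈ 42293 mm.
Then N = f²/(c·h) = 156² / (0.064 × 42293) = 24336 / 2706.7 ≈ 8.99.

f/8.99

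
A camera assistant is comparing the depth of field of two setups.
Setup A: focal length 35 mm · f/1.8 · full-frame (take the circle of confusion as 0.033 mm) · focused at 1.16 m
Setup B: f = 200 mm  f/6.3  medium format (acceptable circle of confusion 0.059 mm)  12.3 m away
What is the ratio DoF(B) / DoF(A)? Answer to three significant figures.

22.1

Setup A: H = 35²/(1.8×0.033) + 35 ≈ 20657.9 mm; DoF = Df − Dn = 1226.93 − 1099.99 ≈ 126.94 mm.
Setup B: H = 200²/(6.3×0.059) + 200 ≈ 107813.7 mm; DoF = Df − Dn = 13858.2 − 11056.8 ≈ 2801.4 mm.
Ratio = 2801.4 / 126.94 ≈ 22.1.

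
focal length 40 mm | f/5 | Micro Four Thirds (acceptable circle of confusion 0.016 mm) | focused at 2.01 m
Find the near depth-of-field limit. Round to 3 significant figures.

1.83 m

Hyperfocal distance H = f²/(N·c) + f = 40²/(5 × 0.016) + 40 = 1600/0.08 + 40 ≈ 20040.0 mm ≈ 20.04 m.
Near limit Dn = s·(H − f)/(H + s − 2f) = 2010 × (20040.0 − 40) / (20040.0 + 2010 − 2 × 40) = 2010 × 20000.0 / 21970.0 ≈ 1829.8 mm ≈ 1.83 m.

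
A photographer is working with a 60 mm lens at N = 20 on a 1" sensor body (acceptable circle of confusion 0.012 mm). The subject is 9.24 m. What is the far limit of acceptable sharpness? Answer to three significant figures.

Hyperfocal distance H = f²/(N·c) + f = 60²/(20 × 0.012) + 60 = 3600/0.24 + 60 ≈ 15060.0 mm ≈ 15.06 m.
Far limit Df = s·(H − f)/(H − s) = 9240 × (15060.0 − 60) / (15060.0 − 9240) = 9240 × 15000.0 / 5820.0 ≈ 23814 mm ≈ 23.8 m.

23.8 m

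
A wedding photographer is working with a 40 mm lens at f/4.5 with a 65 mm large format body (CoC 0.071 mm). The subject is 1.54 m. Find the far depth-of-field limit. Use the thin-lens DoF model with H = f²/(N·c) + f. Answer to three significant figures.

Hyperfocal distance H = f²/(N·c) + f = 40²/(4.5 × 0.071) + 40 = 1600/0.3195 + 40 ≈ 5047.8 mm ≈ 5.048 m.
Far limit Df = s·(H − f)/(H − s) = 1540 × (5047.8 − 40) / (5047.8 − 1540) = 1540 × 5007.8 / 3507.8 ≈ 2198.5 mm ≈ 2.20 m.

2.20 m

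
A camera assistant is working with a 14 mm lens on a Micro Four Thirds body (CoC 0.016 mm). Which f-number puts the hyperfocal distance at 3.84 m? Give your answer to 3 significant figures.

f/3.20

Rearrange H = f²/(N·c) + f for N: N = f² / ((H − f)·c).
N = 14² / ((3840 − 14) × 0.016) = 196 / 61.22 ≈ 3.20.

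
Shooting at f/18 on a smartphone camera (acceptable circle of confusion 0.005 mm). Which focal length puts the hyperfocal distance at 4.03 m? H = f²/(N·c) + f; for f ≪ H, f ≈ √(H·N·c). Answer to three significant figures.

From H = f²/(N·c) + f, with f ≪ H: f ≈ √(H·N·c) = √(4030 × 18 × 0.005) = √362.70 ≈ 19.04 mm.
The +f correction barely moves this — solving exactly, f² + N·c·f − N·c·H = 0 ⇒ f = (−N·c + √((N·c)² + 4·N·c·H))/2 = (−0.09 + √1450.8)/2 ≈ 19.000 mm, so f ≈ 19.0 mm.

19.0 mm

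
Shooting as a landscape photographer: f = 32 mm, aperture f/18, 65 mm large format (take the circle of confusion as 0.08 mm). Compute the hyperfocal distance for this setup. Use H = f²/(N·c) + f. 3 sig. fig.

0.743 m

Hyperfocal distance H = f²/(N·c) + f = 32²/(18 × 0.08) + 32 = 1024/1.44 + 32 ≈ 743.1 mm ≈ 0.743 m.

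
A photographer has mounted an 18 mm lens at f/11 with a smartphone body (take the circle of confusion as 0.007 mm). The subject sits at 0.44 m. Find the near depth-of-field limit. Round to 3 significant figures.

400 mm

Hyperfocal distance H = f²/(N·c) + f = 18²/(11 × 0.007) + 18 = 324/0.077 + 18 ≈ 4225.8 mm ≈ 4.226 m.
Near limit Dn = s·(H − f)/(H + s − 2f) = 440 × (4225.8 − 18) / (4225.8 + 440 − 2 × 18) = 440 × 4207.8 / 4629.8 ≈ 399.89 mm.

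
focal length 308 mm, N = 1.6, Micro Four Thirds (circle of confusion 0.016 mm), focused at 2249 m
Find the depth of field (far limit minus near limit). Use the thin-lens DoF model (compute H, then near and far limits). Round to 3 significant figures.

4320 m

Hyperfocal distance H = f²/(N·c) + f = 308²/(1.6 × 0.016) + 308 = 94864/0.0256 + 308 ≈ 3705933.0 mm ≈ 3706 m.
Near limit Dn = s·(H − f)/(H + s − 2f) = 2249000 × (3705933.0 − 308) / (3705933.0 + 2249000 − 2 × 308) = 2249000 × 3705625.0 / 5954317.0 ≈ 1399648 mm.
Far limit Df = s·(H − f)/(H − s) = 2249000 × (3705933.0 − 308) / (3705933.0 − 2249000) = 2249000 × 3705625.0 / 1456933.0 ≈ 5720202 mm.
Depth of field = Df − Dn = 5720202 − 1399648 ≈ 4320554 mm ≈ 4320 m.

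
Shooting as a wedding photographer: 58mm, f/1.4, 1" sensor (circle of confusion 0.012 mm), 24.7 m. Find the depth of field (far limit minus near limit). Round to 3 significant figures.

Hyperfocal distance H = f²/(N·c) + f = 58²/(1.4 × 0.012) + 58 = 3364/0.0168 + 58 ≈ 200296.1 mm ≈ 200.3 m.
Near limit Dn = s·(H − f)/(H + s − 2f) = 24700 × (200296.1 − 58) / (200296.1 + 24700 − 2 × 58) = 24700 × 200238.1 / 224880.1 ≈ 21993.4 mm.
Far limit Df = s·(H − f)/(H − s) = 24700 × (200296.1 − 58) / (200296.1 − 24700) = 24700 × 200238.1 / 175596.1 ≈ 28166.2 mm.
Depth of field = Df − Dn = 28166.2 − 21993.4 ≈ 6172.8 mm ≈ 6.17 m.

6.17 m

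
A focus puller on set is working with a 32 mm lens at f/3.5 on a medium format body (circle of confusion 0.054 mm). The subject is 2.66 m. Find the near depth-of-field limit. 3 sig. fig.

Hyperfocal distance H = f²/(N·c) + f = 32²/(3.5 × 0.054) + 32 = 1024/0.189 + 32 ≈ 5450.0 mm ≈ 5.450 m.
Near limit Dn = s·(H − f)/(H + s − 2f) = 2660 × (5450.0 − 32) / (5450.0 + 2660 − 2 × 32) = 2660 × 5418.0 / 8046.0 ≈ 1791.2 mm ≈ 1.79 m.

1.79 m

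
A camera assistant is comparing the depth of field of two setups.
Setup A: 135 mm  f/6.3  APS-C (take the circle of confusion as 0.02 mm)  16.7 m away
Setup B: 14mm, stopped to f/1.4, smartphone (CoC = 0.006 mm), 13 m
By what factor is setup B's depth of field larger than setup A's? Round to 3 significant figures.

5.41

Setup A: H = 135²/(6.3×0.02) + 135 ≈ 144777.9 mm; DoF = Df − Dn = 18859.9 − 14984.0 ≈ 3875.9 mm.
Setup B: H = 14²/(1.4×0.006) + 14 ≈ 23347.3 mm; DoF = Df − Dn = 29315 − 8352 ≈ 20963 mm.
Ratio = 20963 / 3875.9 ≈ 5.41.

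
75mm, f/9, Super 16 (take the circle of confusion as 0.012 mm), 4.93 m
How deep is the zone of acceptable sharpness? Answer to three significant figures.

Hyperfocal distance H = f²/(N·c) + f = 75²/(9 × 0.012) + 75 = 5625/0.108 + 75 ≈ 52158.3 mm ≈ 52.16 m.
Near limit Dn = s·(H − f)/(H + s − 2f) = 4930 × (52158.3 − 75) / (52158.3 + 4930 − 2 × 75) = 4930 × 52083.3 / 56938.3 ≈ 4509.63 mm.
Far limit Df = s·(H − f)/(H − s) = 4930 × (52158.3 − 75) / (52158.3 − 4930) = 4930 × 52083.3 / 47228.3 ≈ 5436.80 mm.
Depth of field = Df − Dn = 5436.80 − 4509.63 ≈ 927.17 mm ≈ 0.927 m.

0.927 m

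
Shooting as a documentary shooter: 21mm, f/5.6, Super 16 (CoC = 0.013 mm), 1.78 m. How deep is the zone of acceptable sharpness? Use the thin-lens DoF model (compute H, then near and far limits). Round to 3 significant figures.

Hyperfocal distance H = f²/(N·c) + f = 21²/(5.6 × 0.013) + 21 = 441/0.0728 + 21 ≈ 6078.7 mm ≈ 6.079 m.
Near limit Dn = s·(H − f)/(H + s − 2f) = 1780 × (6078.7 − 21) / (6078.7 + 1780 − 2 × 21) = 1780 × 6057.7 / 7816.7 ≈ 1379.4 mm.
Far limit Df = s·(H − f)/(H − s) = 1780 × (6078.7 − 21) / (6078.7 − 1780) = 1780 × 6057.7 / 4298.7 ≈ 2508.4 mm.
Depth of field = Df − Dn = 2508.4 − 1379.4 ≈ 1129.0 mm ≈ 1.13 m.

1.13 m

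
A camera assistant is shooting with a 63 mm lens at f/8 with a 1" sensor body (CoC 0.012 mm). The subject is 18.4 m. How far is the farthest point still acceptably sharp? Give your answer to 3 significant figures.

Hyperfocal distance H = f²/(N·c) + f = 63²/(8 × 0.012) + 63 = 3969/0.096 + 63 ≈ 41406.8 mm ≈ 41.41 m.
Far limit Df = s·(H − f)/(H − s) = 18400 × (41406.8 − 63) / (41406.8 − 18400) = 18400 × 41343.8 / 23006.8 ≈ 33065 mm ≈ 33.1 m.

33.1 m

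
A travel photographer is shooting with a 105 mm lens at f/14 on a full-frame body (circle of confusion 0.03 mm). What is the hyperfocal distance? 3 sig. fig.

Hyperfocal distance H = f²/(N·c) + f = 105²/(14 × 0.03) + 105 = 11025/0.42 + 105 ≈ 26355.0 mm ≈ 26.4 m.

26.4 m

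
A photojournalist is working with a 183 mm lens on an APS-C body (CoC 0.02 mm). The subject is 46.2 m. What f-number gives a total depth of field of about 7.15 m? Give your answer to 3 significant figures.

f/2.80

Write h = H − f = f²/(N·c). The thin-lens limits are Dn = s·h/(h + (s−f)) and Df = s·h/(h − (s−f)), so DoF = Df − Dn = 2·s·(s−f)·h / (h² − (s−f)²).
That is a quadratic in h: DoF·h² − 2·s·(s−f)·h − DoF·(s−f)² = 0 ⇒ h = (s−f)·(s + √(s² + DoF²)) / DoF = 46017 × (46200 + √(46200² + 7150²)) / 7150 = 46017 × (46200 + 46750.0) / 7150 ≈ 598221 mm.
Then N = f²/(c·h) = 183² / (0.02 × 598221) = 33489 / 11964 ≈ 2.80.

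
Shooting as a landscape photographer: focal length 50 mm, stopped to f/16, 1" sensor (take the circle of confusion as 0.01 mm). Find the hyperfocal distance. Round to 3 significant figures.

Hyperfocal distance H = f²/(N·c) + f = 50²/(16 × 0.01) + 50 = 2500/0.16 + 50 ≈ 15675.0 mm ≈ 15.7 m.

15.7 m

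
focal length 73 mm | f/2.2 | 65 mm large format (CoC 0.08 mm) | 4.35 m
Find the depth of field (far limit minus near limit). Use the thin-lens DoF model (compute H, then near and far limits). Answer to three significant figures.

1.25 m

Hyperfocal distance H = f²/(N·c) + f = 73²/(2.2 × 0.08) + 73 = 5329/0.176 + 73 ≈ 30351.4 mm ≈ 30.35 m.
Near limit Dn = s·(H − f)/(H + s − 2f) = 4350 × (30351.4 − 73) / (30351.4 + 4350 − 2 × 73) = 4350 × 30278.4 / 34555.4 ≈ 3811.6 mm.
Far limit Df = s·(H − f)/(H − s) = 4350 × (30351.4 − 73) / (30351.4 − 4350) = 4350 × 30278.4 / 26001.4 ≈ 5065.5 mm.
Depth of field = Df − Dn = 5065.5 − 3811.6 ≈ 1253.9 mm ≈ 1.25 m.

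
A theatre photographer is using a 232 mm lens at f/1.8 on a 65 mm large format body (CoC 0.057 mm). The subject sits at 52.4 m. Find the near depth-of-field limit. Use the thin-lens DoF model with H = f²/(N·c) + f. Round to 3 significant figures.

47.7 m

Hyperfocal distance H = f²/(N·c) + f = 232²/(1.8 × 0.057) + 232 = 53824/0.1026 + 232 ≈ 524832.4 mm ≈ 524.8 m.
Near limit Dn = s·(H − f)/(H + s − 2f) = 52400 × (524832.4 − 232) / (524832.4 + 52400 − 2 × 232) = 52400 × 524600.4 / 576768.4 ≈ 47660 mm ≈ 47.7 m.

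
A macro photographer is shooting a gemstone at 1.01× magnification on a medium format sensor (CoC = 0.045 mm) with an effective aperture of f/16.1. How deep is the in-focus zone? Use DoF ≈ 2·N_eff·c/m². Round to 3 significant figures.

At magnification m, DoF ≈ 2·N_eff·c/m² = 2 × 16.1 × 0.045 / 1.01² = 1.449 / 1.02 ≈ 1.42 mm.

1.42 mm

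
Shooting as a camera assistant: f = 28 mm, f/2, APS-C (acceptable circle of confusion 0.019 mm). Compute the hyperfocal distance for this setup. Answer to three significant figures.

Hyperfocal distance H = f²/(N·c) + f = 28²/(2 × 0.019) + 28 = 784/0.038 + 28 ≈ 20659.6 mm ≈ 20.7 m.

20.7 m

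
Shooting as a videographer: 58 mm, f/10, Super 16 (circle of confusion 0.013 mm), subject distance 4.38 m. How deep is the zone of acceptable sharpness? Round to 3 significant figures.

Hyperfocal distance H = f²/(N·c) + f = 58²/(10 × 0.013) + 58 = 3364/0.13 + 58 ≈ 25934.9 mm ≈ 25.93 m.
Near limit Dn = s·(H − f)/(H + s − 2f) = 4380 × (25934.9 − 58) / (25934.9 + 4380 − 2 × 58) = 4380 × 25876.9 / 30198.9 ≈ 3753.1 mm.
Far limit Df = s·(H − f)/(H − s) = 4380 × (25934.9 − 58) / (25934.9 − 4380) = 4380 × 25876.9 / 21554.9 ≈ 5258.2 mm.
Depth of field = Df − Dn = 5258.2 − 3753.1 ≈ 1505.1 mm ≈ 1.51 m.

1.51 m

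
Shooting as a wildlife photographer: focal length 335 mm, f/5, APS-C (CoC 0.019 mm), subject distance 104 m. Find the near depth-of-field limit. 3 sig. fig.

Hyperfocal distance H = f²/(N·c) + f = 335²/(5 × 0.019) + 335 = 112225/0.095 + 335 ≈ 1181650.8 mm ≈ 1182 m.
Near limit Dn = s·(H − f)/(H + s − 2f) = 104000 × (1181650.8 − 335) / (1181650.8 + 104000 − 2 × 335) = 104000 × 1181315.8 / 1284980.8 ≈ 95610 mm ≈ 95.6 m.

95.6 m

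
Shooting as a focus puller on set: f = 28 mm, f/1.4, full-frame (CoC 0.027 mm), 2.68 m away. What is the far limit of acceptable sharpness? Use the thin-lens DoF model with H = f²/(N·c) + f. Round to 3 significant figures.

Hyperfocal distance H = f²/(N·c) + f = 28²/(1.4 × 0.027) + 28 = 784/0.0378 + 28 ≈ 20768.7 mm ≈ 20.77 m.
Far limit Df = s·(H − f)/(H − s) = 2680 × (20768.7 − 28) / (20768.7 − 2680) = 2680 × 20740.7 / 18088.7 ≈ 3072.9 mm ≈ 3.07 m.

3.07 m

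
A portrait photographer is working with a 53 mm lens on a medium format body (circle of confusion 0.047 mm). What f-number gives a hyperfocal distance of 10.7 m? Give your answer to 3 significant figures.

Rearrange H = f²/(N·c) + f for N: N = f² / ((H − f)·c).
N = 53² / ((10700 − 53) × 0.047) = 2809 / 500.4 ≈ 5.61.

f/5.61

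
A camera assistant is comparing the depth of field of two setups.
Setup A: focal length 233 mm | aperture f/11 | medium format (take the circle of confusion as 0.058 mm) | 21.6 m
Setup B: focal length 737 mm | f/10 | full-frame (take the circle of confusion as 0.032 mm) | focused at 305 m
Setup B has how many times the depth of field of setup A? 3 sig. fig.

Setup A: H = 233²/(11×0.058) + 233 ≈ 85325.5 mm; DoF = Df − Dn = 28842 − 17265 ≈ 11577 mm.
Setup B: H = 737²/(10×0.032) + 737 ≈ 1698140.1 mm; DoF = Df − Dn = 371612 − 258639 ≈ 112973 mm.
Ratio = 112973 / 11577 ≈ 9.76.

9.76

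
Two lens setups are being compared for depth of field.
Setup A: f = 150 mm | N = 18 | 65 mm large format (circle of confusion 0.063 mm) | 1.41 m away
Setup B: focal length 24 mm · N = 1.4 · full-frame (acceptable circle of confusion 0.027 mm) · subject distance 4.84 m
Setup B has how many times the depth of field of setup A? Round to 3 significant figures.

Setup A: H = 150²/(18×0.063) + 150 ≈ 19991.3 mm; DoF = Df − Dn = 1505.61 − 1325.81 ≈ 179.80 mm.
Setup B: H = 24²/(1.4×0.027) + 24 ≈ 15262.1 mm; DoF = Df − Dn = 7076.5 − 3677.7 ≈ 3398.8 mm.
Ratio = 3398.8 / 179.80 ≈ 18.9.

18.9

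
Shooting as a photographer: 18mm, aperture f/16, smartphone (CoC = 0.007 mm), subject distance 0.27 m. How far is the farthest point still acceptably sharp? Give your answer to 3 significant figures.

Hyperfocal distance H = f²/(N·c) + f = 18²/(16 × 0.007) + 18 = 324/0.112 + 18 ≈ 2910.9 mm ≈ 2.911 m.
Far limit Df = s·(H − f)/(H − s) = 270 × (2910.9 − 18) / (2910.9 − 270) = 270 × 2892.9 / 2640.9 ≈ 295.76 mm.

296 mm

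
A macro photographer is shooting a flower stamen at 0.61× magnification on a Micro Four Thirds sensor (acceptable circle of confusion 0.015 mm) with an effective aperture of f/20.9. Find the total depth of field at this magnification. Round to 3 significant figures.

1.69 mm

At magnification m, DoF ≈ 2·N_eff·c/m² = 2 × 20.9 × 0.015 / 0.61² = 0.627 / 0.3721 ≈ 1.69 mm.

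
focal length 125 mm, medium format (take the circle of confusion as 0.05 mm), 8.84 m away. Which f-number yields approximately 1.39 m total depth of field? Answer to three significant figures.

Write h = H − f = f²/(N·c). The thin-lens limits are Dn = s·h/(h + (s−f)) and Df = s·h/(h − (s−f)), so DoF = Df − Dn = 2·s·(s−f)·h / (h² − (s−f)²).
That is a quadratic in h: DoF·h² − 2·s·(s−f)·h − DoF·(s−f)² = 0 ⇒ h = (s−f)·(s + √(s² + DoF²)) / DoF = 8715 × (8840 + √(8840² + 1390²)) / 1390 = 8715 × (8840 + 8948.61) / 1390 ≈ 111531 mm.
Then N = f²/(c·h) = 125² / (0.05 × 111531) = 15625 / 5576.5 ≈ 2.80.

f/2.80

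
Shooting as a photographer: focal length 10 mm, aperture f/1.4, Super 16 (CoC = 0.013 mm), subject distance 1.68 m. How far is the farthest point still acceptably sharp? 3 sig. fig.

Hyperfocal distance H = f²/(N·c) + f = 10²/(1.4 × 0.013) + 10 = 100/0.0182 + 10 ≈ 5504.5 mm ≈ 5.505 m.
Far limit Df = s·(H − f)/(H − s) = 1680 × (5504.5 − 10) / (5504.5 − 1680) = 1680 × 5494.5 / 3824.5 ≈ 2413.6 mm ≈ 2.41 m.

2.41 m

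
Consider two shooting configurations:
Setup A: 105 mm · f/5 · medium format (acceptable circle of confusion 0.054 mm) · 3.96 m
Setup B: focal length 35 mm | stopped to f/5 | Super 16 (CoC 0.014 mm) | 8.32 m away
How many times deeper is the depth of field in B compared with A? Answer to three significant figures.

Setup A: H = 105²/(5×0.054) + 105 ≈ 40938.3 mm; DoF = Df − Dn = 4372.83 − 3618.39 ≈ 754.44 mm.
Setup B: H = 35²/(5×0.014) + 35 ≈ 17535.0 mm; DoF = Df − Dn = 15800 − 5647 ≈ 10153 mm.
Ratio = 10153 / 754.44 ≈ 13.5.

13.5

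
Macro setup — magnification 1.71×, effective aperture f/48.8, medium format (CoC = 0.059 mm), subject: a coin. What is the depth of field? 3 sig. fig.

1.97 mm

At magnification m, DoF ≈ 2·N_eff·c/m² = 2 × 48.8 × 0.059 / 1.71² = 5.758 / 2.924 ≈ 1.97 mm.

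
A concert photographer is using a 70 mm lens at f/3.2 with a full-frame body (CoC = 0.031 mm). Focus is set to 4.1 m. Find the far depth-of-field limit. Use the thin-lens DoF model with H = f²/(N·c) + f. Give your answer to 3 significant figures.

Hyperfocal distance H = f²/(N·c) + f = 70²/(3.2 × 0.031) + 70 = 4900/0.0992 + 70 ≈ 49465.2 mm ≈ 49.47 m.
Far limit Df = s·(H − f)/(H − s) = 4100 × (49465.2 − 70) / (49465.2 − 4100) = 4100 × 49395.2 / 45365.2 ≈ 4464.2 mm ≈ 4.46 m.

4.46 m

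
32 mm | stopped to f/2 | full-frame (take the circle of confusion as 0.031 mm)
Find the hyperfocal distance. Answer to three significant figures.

Hyperfocal distance H = f²/(N·c) + f = 32²/(2 × 0.031) + 32 = 1024/0.062 + 32 ≈ 16548.1 mm ≈ 16.5 m.

16.5 m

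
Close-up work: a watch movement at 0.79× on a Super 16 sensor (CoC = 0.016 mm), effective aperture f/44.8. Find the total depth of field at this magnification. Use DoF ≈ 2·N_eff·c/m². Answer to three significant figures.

2.30 mm

At magnification m, DoF ≈ 2·N_eff·c/m² = 2 × 44.8 × 0.016 / 0.79² = 1.434 / 0.6241 ≈ 2.3 mm.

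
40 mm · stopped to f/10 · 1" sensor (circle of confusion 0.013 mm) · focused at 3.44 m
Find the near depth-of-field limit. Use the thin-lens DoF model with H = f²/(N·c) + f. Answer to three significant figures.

Hyperfocal distance H = f²/(N·c) + f = 40²/(10 × 0.013) + 40 = 1600/0.13 + 40 ≈ 12347.7 mm ≈ 12.35 m.
Near limit Dn = s·(H − f)/(H + s − 2f) = 3440 × (12347.7 − 40) / (12347.7 + 3440 − 2 × 40) = 3440 × 12307.7 / 15707.7 ≈ 2695.4 mm ≈ 2.70 m.

2.70 m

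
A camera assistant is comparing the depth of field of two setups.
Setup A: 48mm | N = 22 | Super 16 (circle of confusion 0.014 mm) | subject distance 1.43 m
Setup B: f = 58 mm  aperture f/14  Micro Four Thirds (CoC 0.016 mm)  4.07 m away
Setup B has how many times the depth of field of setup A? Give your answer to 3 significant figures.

4.28

Setup A: H = 48²/(22×0.014) + 48 ≈ 7528.5 mm; DoF = Df − Dn = 1754.06 − 1207.01 ≈ 547.05 mm.
Setup B: H = 58²/(14×0.016) + 58 ≈ 15075.9 mm; DoF = Df − Dn = 5553.7 − 3211.9 ≈ 2341.8 mm.
Ratio = 2341.8 / 547.05 ≈ 4.28.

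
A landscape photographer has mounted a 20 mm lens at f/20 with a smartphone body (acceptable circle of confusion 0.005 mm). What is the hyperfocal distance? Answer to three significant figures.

Hyperfocal distance H = f²/(N·c) + f = 20²/(20 × 0.005) + 20 = 400/0.1 + 20 ≈ 4020.0 mm ≈ 4.02 m.

4.02 m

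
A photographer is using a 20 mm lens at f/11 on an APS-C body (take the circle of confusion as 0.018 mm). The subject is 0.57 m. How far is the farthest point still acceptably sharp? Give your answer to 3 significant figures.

Hyperfocal distance H = f²/(N·c) + f = 20²/(11 × 0.018) + 20 = 400/0.198 + 20 ≈ 2040.2 mm ≈ 2.040 m.
Far limit Df = s·(H − f)/(H − s) = 570 × (2040.2 − 20) / (2040.2 − 570) = 570 × 2020.2 / 1470.2 ≈ 783.24 mm ≈ 0.783 m.

0.783 m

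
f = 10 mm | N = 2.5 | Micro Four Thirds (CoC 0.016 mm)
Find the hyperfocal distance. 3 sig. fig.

2.51 m

Hyperfocal distance H = f²/(N·c) + f = 10²/(2.5 × 0.016) + 10 = 100/0.04 + 10 ≈ 2510.0 mm ≈ 2.51 m.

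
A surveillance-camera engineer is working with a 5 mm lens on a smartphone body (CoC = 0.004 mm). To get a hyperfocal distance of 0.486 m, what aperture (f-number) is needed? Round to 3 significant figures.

Rearrange H = f²/(N·c) + f for N: N = f² / ((H − f)·c).
N = 5² / ((486 − 5) × 0.004) = 25 / 1.924 ≈ 13.

f/13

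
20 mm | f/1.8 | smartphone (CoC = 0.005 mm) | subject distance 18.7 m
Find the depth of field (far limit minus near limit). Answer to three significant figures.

19.1 m

Hyperfocal distance H = f²/(N·c) + f = 20²/(1.8 × 0.005) + 20 = 400/0.009 + 20 ≈ 44464.4 mm ≈ 44.46 m.
Near limit Dn = s·(H − f)/(H + s − 2f) = 18700 × (44464.4 − 20) / (44464.4 + 18700 − 2 × 20) = 18700 × 44444.4 / 63124.4 ≈ 13166 mm.
Far limit Df = s·(H − f)/(H − s) = 18700 × (44464.4 − 20) / (44464.4 − 18700) = 18700 × 44444.4 / 25764.4 ≈ 32258 mm.
Depth of field = Df − Dn = 32258 − 13166 ≈ 19092 mm ≈ 19.1 m.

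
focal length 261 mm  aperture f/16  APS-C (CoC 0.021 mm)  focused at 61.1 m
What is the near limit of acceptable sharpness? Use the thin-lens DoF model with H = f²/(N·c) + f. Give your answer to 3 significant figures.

Hyperfocal distance H = f²/(N·c) + f = 261²/(16 × 0.021) + 261 = 68121/0.336 + 261 ≈ 203002.1 mm ≈ 203.0 m.
Near limit Dn = s·(H − f)/(H + s − 2f) = 61100 × (203002.1 − 261) / (203002.1 + 61100 − 2 × 261) = 61100 × 202741.1 / 263580.1 ≈ 46997 mm ≈ 47.0 m.

47.0 m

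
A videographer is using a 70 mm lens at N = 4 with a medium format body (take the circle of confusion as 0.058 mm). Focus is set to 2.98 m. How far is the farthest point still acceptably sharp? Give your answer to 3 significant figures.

Hyperfocal distance H = f²/(N·c) + f = 70²/(4 × 0.058) + 70 = 4900/0.232 + 70 ≈ 21190.7 mm ≈ 21.19 m.
Far limit Df = s·(H − f)/(H − s) = 2980 × (21190.7 − 70) / (21190.7 − 2980) = 2980 × 21120.7 / 18210.7 ≈ 3456.2 mm ≈ 3.46 m.

3.46 m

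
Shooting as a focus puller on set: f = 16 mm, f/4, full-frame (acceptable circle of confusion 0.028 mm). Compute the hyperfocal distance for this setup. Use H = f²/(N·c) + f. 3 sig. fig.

2.30 m

Hyperfocal distance H = f²/(N·c) + f = 16²/(4 × 0.028) + 16 = 256/0.112 + 16 ≈ 2301.7 mm ≈ 2.30 m.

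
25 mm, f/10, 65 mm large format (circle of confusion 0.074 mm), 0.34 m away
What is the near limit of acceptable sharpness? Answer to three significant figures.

Hyperfocal distance H = f²/(N·c) + f = 25²/(10 × 0.074) + 25 = 625/0.74 + 25 ≈ 869.6 mm ≈ 0.870 m.
Near limit Dn = s·(H − f)/(H + s − 2f) = 340 × (869.6 − 25) / (869.6 + 340 − 2 × 25) = 340 × 844.6 / 1159.6 ≈ 247.64 mm.

248 mm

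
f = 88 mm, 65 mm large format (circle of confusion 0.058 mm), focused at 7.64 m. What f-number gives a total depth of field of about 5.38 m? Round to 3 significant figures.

Write h = H − f = f²/(N·c). The thin-lens limits are Dn = s·h/(h + (s−f)) and Df = s·h/(h − (s−f)), so DoF = Df − Dn = 2·s·(s−f)·h / (h² − (s−f)²).
That is a quadratic in h: DoF·h² − 2·s·(s−f)·h − DoF·(s−f)² = 0 ⇒ h = (s−f)·(s + √(s² + DoF²)) / DoF = 7552 × (7640 + √(7640² + 5380²)) / 5380 = 7552 × (7640 + 9344.20) / 5380 ≈ 23841 mm.
Then N = f²/(c·h) = 88² / (0.058 × 23841) = 7744 / 1382.8 ≈ 5.60.

f/5.60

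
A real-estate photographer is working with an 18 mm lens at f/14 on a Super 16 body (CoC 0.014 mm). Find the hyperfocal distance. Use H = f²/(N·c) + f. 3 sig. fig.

1.67 m

Hyperfocal distance H = f²/(N·c) + f = 18²/(14 × 0.014) + 18 = 324/0.196 + 18 ≈ 1671.1 mm ≈ 1.67 m.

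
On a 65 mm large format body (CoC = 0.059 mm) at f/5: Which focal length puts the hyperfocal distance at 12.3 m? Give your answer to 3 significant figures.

From H = f²/(N·c) + f, with f ≪ H: f ≈ √(H·N·c) = √(12300 × 5 × 0.059) = √3628.5 ≈ 60.24 mm.
Exact: f² + N·c·f − N·c·H = 0 ⇒ f = (−N·c + √((N·c)² + 4·N·c·H))/2 = (−0.295 + √14514)/2 ≈ 60.090 mm ≈ 60.1 mm.

60.1 mm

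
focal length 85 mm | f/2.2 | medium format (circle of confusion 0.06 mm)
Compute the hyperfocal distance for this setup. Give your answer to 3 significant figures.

Hyperfocal distance H = f²/(N·c) + f = 85²/(2.2 × 0.06) + 85 = 7225/0.132 + 85 ≈ 54819.8 mm ≈ 54.8 m.

54.8 m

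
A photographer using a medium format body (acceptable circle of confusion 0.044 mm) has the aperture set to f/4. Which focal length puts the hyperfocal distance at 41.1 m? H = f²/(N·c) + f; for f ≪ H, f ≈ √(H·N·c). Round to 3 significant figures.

From H = f²/(N·c) + f, with f ≪ H: f ≈ √(H·N·c) = √(41100 × 4 × 0.044) = √7233.6 ≈ 85.05 mm.
Exact: f² + N·c·f − N·c·H = 0 ⇒ f = (−N·c + √((N·c)² + 4·N·c·H))/2 = (−0.176 + √28934)/2 ≈ 84.963 mm ≈ 85.0 mm.

85.0 mm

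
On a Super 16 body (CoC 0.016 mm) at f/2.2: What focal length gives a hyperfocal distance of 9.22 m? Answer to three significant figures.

18.0 mm

From H = f²/(N·c) + f, with f ≪ H: f ≈ √(H·N·c) = √(9220 × 2.2 × 0.016) = √324.54 ≈ 18.02 mm.
The +f correction barely moves this — solving exactly, f² + N·c·f − N·c·H = 0 ⇒ f = (−N·c + √((N·c)² + 4·N·c·H))/2 = (−0.0352 + √1298.2)/2 ≈ 17.998 mm, so f ≈ 18.0 mm.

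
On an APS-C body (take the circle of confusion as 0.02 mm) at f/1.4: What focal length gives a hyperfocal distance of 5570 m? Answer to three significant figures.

From H = f²/(N·c) + f, with f ≪ H: f ≈ √(H·N·c) = √(5570000 × 1.4 × 0.02) = √155960 ≈ 394.9 mm.
The +f correction barely moves this — solving exactly, f² + N·c·f − N·c·H = 0 ⇒ f = (−N·c + √((N·c)² + 4·N·c·H))/2 = (−0.028 + √623840)/2 ≈ 394.90 mm, so f ≈ 395 mm.

395 mm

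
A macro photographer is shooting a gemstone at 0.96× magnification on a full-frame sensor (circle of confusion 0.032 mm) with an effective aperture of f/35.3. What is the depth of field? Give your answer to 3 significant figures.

2.45 mm

At magnification m, DoF ≈ 2·N_eff·c/m² = 2 × 35.3 × 0.032 / 0.96² = 2.259 / 0.9216 ≈ 2.45 mm.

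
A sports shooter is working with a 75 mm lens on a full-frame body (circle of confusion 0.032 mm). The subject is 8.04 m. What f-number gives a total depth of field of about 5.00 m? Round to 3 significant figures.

Write h = H − f = f²/(N·c). The thin-lens limits are Dn = s·h/(h + (s−f)) and Df = s·h/(h − (s−f)), so DoF = Df − Dn = 2·s·(s−f)·h / (h² − (s−f)²).
That is a quadratic in h: DoF·h² − 2·s·(s−f)·h − DoF·(s−f)² = 0 ⇒ h = (s−f)·(s + √(s² + DoF²)) / DoF = 7965 × (8040 + √(8040² + 5000²)) / 5000 = 7965 × (8040 + 9467.92) / 5000 ≈ 27890 mm.
Then N = f²/(c·h) = 75² / (0.032 × 27890) = 5625 / 892.48 ≈ 6.30.

f/6.30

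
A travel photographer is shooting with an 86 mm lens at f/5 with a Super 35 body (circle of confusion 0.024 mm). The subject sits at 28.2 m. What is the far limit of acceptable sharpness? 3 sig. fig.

Hyperfocal distance H = f²/(N·c) + f = 86²/(5 × 0.024) + 86 = 7396/0.12 + 86 ≈ 61719.3 mm ≈ 61.72 m.
Far limit Df = s·(H − f)/(H − s) = 28200 × (61719.3 − 86) / (61719.3 − 28200) = 28200 × 61633.3 / 33519.3 ≈ 51852 mm ≈ 51.9 m.

51.9 m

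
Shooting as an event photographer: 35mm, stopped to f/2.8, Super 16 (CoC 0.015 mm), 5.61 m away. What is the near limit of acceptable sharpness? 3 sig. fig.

4.71 m

Hyperfocal distance H = f²/(N·c) + f = 35²/(2.8 × 0.015) + 35 = 1225/0.042 + 35 ≈ 29201.7 mm ≈ 29.20 m.
Near limit Dn = s·(H − f)/(H + s − 2f) = 5610 × (29201.7 − 35) / (29201.7 + 5610 − 2 × 35) = 5610 × 29166.7 / 34741.7 ≈ 4709.8 mm ≈ 4.71 m.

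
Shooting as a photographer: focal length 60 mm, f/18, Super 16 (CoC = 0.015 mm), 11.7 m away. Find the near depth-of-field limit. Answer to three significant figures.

6.25 m

Hyperfocal distance H = f²/(N·c) + f = 60²/(18 × 0.015) + 60 = 3600/0.27 + 60 ≈ 13393.3 mm ≈ 13.39 m.
Near limit Dn = s·(H − f)/(H + s − 2f) = 11700 × (13393.3 − 60) / (13393.3 + 11700 − 2 × 60) = 11700 × 13333.3 / 24973.3 ≈ 6246.7 mm ≈ 6.25 m.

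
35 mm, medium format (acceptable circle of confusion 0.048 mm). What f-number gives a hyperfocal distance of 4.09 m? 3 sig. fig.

Rearrange H = f²/(N·c) + f for N: N = f² / ((H − f)·c).
N = 35² / ((4090 − 35) × 0.048) = 1225 / 194.6 ≈ 6.29.

f/6.29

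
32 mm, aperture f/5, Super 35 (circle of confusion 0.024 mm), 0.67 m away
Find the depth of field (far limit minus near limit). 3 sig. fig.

101 mm

Hyperfocal distance H = f²/(N·c) + f = 32²/(5 × 0.024) + 32 = 1024/0.12 + 32 ≈ 8565.3 mm ≈ 8.565 m.
Near limit Dn = s·(H − f)/(H + s − 2f) = 670 × (8565.3 − 32) / (8565.3 + 670 − 2 × 32) = 670 × 8533.3 / 9171.3 ≈ 623.39 mm.
Far limit Df = s·(H − f)/(H − s) = 670 × (8565.3 − 32) / (8565.3 − 670) = 670 × 8533.3 / 7895.3 ≈ 724.14 mm.
Depth of field = Df − Dn = 724.14 − 623.39 ≈ 100.75 mm.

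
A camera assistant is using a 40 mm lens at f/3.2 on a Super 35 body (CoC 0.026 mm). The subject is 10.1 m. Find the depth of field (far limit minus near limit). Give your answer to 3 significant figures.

14.5 m

Hyperfocal distance H = f²/(N·c) + f = 40²/(3.2 × 0.026) + 40 = 1600/0.0832 + 40 ≈ 19270.8 mm ≈ 19.27 m.
Near limit Dn = s·(H − f)/(H + s − 2f) = 10100 × (19270.8 − 40) / (19270.8 + 10100 − 2 × 40) = 10100 × 19230.8 / 29290.8 ≈ 6631 mm.
Far limit Df = s·(H − f)/(H − s) = 10100 × (19270.8 − 40) / (19270.8 − 10100) = 10100 × 19230.8 / 9170.8 ≈ 21179 mm.
Depth of field = Df − Dn = 21179 − 6631 ≈ 14548 mm ≈ 14.5 m.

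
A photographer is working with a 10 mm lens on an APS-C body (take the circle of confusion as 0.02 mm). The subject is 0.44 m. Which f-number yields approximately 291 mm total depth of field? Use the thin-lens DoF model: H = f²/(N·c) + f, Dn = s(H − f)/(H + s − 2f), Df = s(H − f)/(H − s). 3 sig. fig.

Write h = H − f = f²/(N·c). The thin-lens limits are Dn = s·h/(h + (s−f)) and Df = s·h/(h − (s−f)), so DoF = Df − Dn = 2·s·(s−f)·h / (h² − (s−f)²).
That is a quadratic in h: DoF·h² − 2·s·(s−f)·h − DoF·(s−f)² = 0 ⇒ h = (s−f)·(s + √(s² + DoF²)) / DoF = 430 × (440 + √(440² + 291²)) / 291 = 430 × (440 + 527.523) / 291 ≈ 1429.7 mm.
Then N = f²/(c·h) = 10² / (0.02 × 1429.7) = 100 / 28.593 ≈ 3.50.

f/3.50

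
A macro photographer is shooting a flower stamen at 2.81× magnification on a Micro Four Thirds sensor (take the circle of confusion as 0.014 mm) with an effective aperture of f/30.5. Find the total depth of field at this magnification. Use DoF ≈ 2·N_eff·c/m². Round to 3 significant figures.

At magnification m, DoF ≈ 2·N_eff·c/m² = 2 × 30.5 × 0.014 / 2.81² = 0.854 / 7.896 ≈ 0.108 mm.

0.108 mm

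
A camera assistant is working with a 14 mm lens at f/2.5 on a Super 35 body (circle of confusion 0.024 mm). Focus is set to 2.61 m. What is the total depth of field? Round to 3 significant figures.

11.3 m

Hyperfocal distance H = f²/(N·c) + f = 14²/(2.5 × 0.024) + 14 = 196/0.06 + 14 ≈ 3280.7 mm ≈ 3.281 m.
Near limit Dn = s·(H − f)/(H + s − 2f) = 2610 × (3280.7 − 14) / (3280.7 + 2610 − 2 × 14) = 2610 × 3266.7 / 5862.7 ≈ 1454 mm.
Far limit Df = s·(H − f)/(H − s) = 2610 × (3280.7 − 14) / (3280.7 − 2610) = 2610 × 3266.7 / 670.7 ≈ 12713 mm.
Depth of field = Df − Dn = 12713 − 1454 ≈ 11259 mm ≈ 11.3 m.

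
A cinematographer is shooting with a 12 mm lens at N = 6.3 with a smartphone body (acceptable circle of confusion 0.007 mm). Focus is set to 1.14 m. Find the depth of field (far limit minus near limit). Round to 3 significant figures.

Hyperfocal distance H = f²/(N·c) + f = 12²/(6.3 × 0.007) + 12 = 144/0.0441 + 12 ≈ 3277.3 mm ≈ 3.277 m.
Near limit Dn = s·(H − f)/(H + s − 2f) = 1140 × (3277.3 − 12) / (3277.3 + 1140 − 2 × 12) = 1140 × 3265.3 / 4393.3 ≈ 847.30 mm.
Far limit Df = s·(H − f)/(H − s) = 1140 × (3277.3 − 12) / (3277.3 − 1140) = 1140 × 3265.3 / 2137.3 ≈ 1741.65 mm.
Depth of field = Df − Dn = 1741.65 − 847.30 ≈ 894.35 mm ≈ 0.894 m.

0.894 m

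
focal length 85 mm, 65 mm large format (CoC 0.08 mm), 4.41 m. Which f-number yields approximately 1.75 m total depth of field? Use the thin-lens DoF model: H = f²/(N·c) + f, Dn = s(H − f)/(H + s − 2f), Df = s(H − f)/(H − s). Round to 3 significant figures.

Write h = H − f = f²/(N·c). The thin-lens limits are Dn = s·h/(h + (s−f)) and Df = s·h/(h − (s−f)), so DoF = Df − Dn = 2·s·(s−f)·h / (h² − (s−f)²).
That is a quadratic in h: DoF·h² − 2·s·(s−f)·h − DoF·(s−f)² = 0 ⇒ h = (s−f)·(s + √(s² + DoF²)) / DoF = 4325 × (4410 + √(4410² + 1750²)) / 1750 = 4325 × (4410 + 4744.53) / 1750 ≈ 22625 mm.
Then N = f²/(c·h) = 85² / (0.08 × 22625) = 7225 / 1810.0 ≈ 3.99.

f/3.99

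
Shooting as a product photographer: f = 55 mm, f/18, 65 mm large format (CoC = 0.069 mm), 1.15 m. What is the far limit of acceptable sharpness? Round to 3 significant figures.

Hyperfocal distance H = f²/(N·c) + f = 55²/(18 × 0.069) + 55 = 3025/1.242 + 55 ≈ 2490.6 mm ≈ 2.491 m.
Far limit Df = s·(H − f)/(H − s) = 1150 × (2490.6 − 55) / (2490.6 − 1150) = 1150 × 2435.6 / 1340.6 ≈ 2089.3 mm ≈ 2.09 m.

2.09 m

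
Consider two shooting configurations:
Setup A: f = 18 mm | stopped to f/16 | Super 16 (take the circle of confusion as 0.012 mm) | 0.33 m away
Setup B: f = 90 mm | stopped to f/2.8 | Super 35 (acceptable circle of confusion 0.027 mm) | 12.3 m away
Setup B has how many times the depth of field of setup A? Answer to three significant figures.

22.5

Setup A: H = 18²/(16×0.012) + 18 ≈ 1705.5 mm; DoF = Df − Dn = 404.85 − 278.51 ≈ 126.34 mm.
Setup B: H = 90²/(2.8×0.027) + 90 ≈ 107232.9 mm; DoF = Df − Dn = 13882.0 − 11041.7 ≈ 2840.3 mm.
Ratio = 2840.3 / 126.34 ≈ 22.5.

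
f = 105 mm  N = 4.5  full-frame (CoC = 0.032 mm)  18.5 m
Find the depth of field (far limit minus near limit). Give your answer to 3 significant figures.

Hyperfocal distance H = f²/(N·c) + f = 105²/(4.5 × 0.032) + 105 = 11025/0.144 + 105 ≈ 76667.5 mm ≈ 76.67 m.
Near limit Dn = s·(H − f)/(H + s − 2f) = 18500 × (76667.5 − 105) / (76667.5 + 18500 − 2 × 105) = 18500 × 76562.5 / 94957.5 ≈ 14916.2 mm.
Far limit Df = s·(H − f)/(H − s) = 18500 × (76667.5 − 105) / (76667.5 − 18500) = 18500 × 76562.5 / 58167.5 ≈ 24350.5 mm.
Depth of field = Df − Dn = 24350.5 − 14916.2 ≈ 9434.3 mm ≈ 9.43 m.

9.43 m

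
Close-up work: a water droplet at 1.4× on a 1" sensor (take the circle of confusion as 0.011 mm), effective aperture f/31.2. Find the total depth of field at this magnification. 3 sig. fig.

At magnification m, DoF ≈ 2·N_eff·c/m² = 2 × 31.2 × 0.011 / 1.4² = 0.6864 / 1.96 ≈ 0.35 mm.

0.350 mm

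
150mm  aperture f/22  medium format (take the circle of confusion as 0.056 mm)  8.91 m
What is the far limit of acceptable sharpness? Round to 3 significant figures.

Hyperfocal distance H = f²/(N·c) + f = 150²/(22 × 0.056) + 150 = 22500/1.232 + 150 ≈ 18413.0 mm ≈ 18.41 m.
Far limit Df = s·(H − f)/(H − s) = 8910 × (18413.0 − 150) / (18413.0 − 8910) = 8910 × 18263.0 / 9503.0 ≈ 17123 mm ≈ 17.1 m.

17.1 m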